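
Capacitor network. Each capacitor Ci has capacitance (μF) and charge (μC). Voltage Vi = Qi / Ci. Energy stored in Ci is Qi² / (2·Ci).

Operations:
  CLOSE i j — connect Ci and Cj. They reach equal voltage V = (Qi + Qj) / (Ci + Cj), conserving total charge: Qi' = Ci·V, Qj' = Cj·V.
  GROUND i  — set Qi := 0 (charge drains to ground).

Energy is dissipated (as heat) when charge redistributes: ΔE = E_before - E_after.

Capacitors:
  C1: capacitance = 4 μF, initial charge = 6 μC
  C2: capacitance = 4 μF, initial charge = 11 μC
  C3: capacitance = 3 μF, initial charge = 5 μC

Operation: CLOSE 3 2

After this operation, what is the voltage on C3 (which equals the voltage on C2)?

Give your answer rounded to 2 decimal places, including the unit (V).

Initial: C1(4μF, Q=6μC, V=1.50V), C2(4μF, Q=11μC, V=2.75V), C3(3μF, Q=5μC, V=1.67V)
Op 1: CLOSE 3-2: Q_total=16.00, C_total=7.00, V=2.29; Q3=6.86, Q2=9.14; dissipated=1.006

Answer: 2.29 V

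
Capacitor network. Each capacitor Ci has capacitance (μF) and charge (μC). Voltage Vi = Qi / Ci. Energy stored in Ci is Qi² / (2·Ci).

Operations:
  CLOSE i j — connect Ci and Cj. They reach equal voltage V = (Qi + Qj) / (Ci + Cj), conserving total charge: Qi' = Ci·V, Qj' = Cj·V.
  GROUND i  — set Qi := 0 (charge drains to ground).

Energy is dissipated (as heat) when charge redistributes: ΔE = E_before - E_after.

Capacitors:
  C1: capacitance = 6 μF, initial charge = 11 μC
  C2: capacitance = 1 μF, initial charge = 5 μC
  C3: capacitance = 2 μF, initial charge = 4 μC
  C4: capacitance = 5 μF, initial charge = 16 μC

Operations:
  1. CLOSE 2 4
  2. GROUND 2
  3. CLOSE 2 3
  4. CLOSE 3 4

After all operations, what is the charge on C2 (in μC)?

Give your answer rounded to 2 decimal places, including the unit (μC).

Answer: 1.33 μC

Derivation:
Initial: C1(6μF, Q=11μC, V=1.83V), C2(1μF, Q=5μC, V=5.00V), C3(2μF, Q=4μC, V=2.00V), C4(5μF, Q=16μC, V=3.20V)
Op 1: CLOSE 2-4: Q_total=21.00, C_total=6.00, V=3.50; Q2=3.50, Q4=17.50; dissipated=1.350
Op 2: GROUND 2: Q2=0; energy lost=6.125
Op 3: CLOSE 2-3: Q_total=4.00, C_total=3.00, V=1.33; Q2=1.33, Q3=2.67; dissipated=1.333
Op 4: CLOSE 3-4: Q_total=20.17, C_total=7.00, V=2.88; Q3=5.76, Q4=14.40; dissipated=3.353
Final charges: Q1=11.00, Q2=1.33, Q3=5.76, Q4=14.40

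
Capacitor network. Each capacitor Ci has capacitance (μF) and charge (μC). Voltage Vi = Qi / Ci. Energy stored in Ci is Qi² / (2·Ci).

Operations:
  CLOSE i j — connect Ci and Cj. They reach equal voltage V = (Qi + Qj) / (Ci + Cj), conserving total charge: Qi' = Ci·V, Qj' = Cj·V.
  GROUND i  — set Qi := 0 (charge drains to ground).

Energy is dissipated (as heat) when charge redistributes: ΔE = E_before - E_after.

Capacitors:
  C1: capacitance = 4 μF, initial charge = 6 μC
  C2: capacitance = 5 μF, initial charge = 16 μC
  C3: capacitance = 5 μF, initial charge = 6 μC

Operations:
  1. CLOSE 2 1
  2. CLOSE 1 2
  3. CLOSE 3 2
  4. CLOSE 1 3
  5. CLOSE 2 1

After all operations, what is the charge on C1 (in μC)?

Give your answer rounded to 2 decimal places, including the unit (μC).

Answer: 7.78 μC

Derivation:
Initial: C1(4μF, Q=6μC, V=1.50V), C2(5μF, Q=16μC, V=3.20V), C3(5μF, Q=6μC, V=1.20V)
Op 1: CLOSE 2-1: Q_total=22.00, C_total=9.00, V=2.44; Q2=12.22, Q1=9.78; dissipated=3.211
Op 2: CLOSE 1-2: Q_total=22.00, C_total=9.00, V=2.44; Q1=9.78, Q2=12.22; dissipated=0.000
Op 3: CLOSE 3-2: Q_total=18.22, C_total=10.00, V=1.82; Q3=9.11, Q2=9.11; dissipated=1.936
Op 4: CLOSE 1-3: Q_total=18.89, C_total=9.00, V=2.10; Q1=8.40, Q3=10.49; dissipated=0.430
Op 5: CLOSE 2-1: Q_total=17.51, C_total=9.00, V=1.95; Q2=9.73, Q1=7.78; dissipated=0.085
Final charges: Q1=7.78, Q2=9.73, Q3=10.49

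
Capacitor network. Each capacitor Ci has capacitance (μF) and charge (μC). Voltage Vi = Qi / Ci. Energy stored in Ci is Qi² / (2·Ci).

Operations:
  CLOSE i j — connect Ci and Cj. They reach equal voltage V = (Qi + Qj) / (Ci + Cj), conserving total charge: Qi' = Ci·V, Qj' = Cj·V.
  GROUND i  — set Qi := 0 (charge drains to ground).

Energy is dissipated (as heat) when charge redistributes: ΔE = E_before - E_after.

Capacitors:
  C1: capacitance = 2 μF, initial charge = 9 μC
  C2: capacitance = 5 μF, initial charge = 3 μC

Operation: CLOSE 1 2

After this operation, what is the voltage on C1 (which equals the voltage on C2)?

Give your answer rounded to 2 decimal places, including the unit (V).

Initial: C1(2μF, Q=9μC, V=4.50V), C2(5μF, Q=3μC, V=0.60V)
Op 1: CLOSE 1-2: Q_total=12.00, C_total=7.00, V=1.71; Q1=3.43, Q2=8.57; dissipated=10.864

Answer: 1.71 V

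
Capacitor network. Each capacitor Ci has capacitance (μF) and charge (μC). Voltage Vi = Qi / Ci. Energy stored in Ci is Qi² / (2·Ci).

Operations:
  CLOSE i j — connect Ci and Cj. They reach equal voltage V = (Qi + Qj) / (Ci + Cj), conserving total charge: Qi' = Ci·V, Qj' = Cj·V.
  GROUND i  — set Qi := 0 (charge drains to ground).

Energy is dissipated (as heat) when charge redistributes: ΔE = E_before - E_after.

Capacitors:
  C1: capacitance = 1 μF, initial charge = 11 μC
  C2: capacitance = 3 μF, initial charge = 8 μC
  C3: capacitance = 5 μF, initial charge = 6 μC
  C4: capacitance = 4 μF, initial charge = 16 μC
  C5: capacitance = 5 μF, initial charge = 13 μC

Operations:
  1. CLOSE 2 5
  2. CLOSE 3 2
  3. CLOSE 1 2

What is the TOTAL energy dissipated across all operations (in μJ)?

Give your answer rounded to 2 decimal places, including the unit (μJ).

Answer: 34.10 μJ

Derivation:
Initial: C1(1μF, Q=11μC, V=11.00V), C2(3μF, Q=8μC, V=2.67V), C3(5μF, Q=6μC, V=1.20V), C4(4μF, Q=16μC, V=4.00V), C5(5μF, Q=13μC, V=2.60V)
Op 1: CLOSE 2-5: Q_total=21.00, C_total=8.00, V=2.62; Q2=7.88, Q5=13.12; dissipated=0.004
Op 2: CLOSE 3-2: Q_total=13.88, C_total=8.00, V=1.73; Q3=8.67, Q2=5.20; dissipated=1.904
Op 3: CLOSE 1-2: Q_total=16.20, C_total=4.00, V=4.05; Q1=4.05, Q2=12.15; dissipated=32.194
Total dissipated: 34.102 μJ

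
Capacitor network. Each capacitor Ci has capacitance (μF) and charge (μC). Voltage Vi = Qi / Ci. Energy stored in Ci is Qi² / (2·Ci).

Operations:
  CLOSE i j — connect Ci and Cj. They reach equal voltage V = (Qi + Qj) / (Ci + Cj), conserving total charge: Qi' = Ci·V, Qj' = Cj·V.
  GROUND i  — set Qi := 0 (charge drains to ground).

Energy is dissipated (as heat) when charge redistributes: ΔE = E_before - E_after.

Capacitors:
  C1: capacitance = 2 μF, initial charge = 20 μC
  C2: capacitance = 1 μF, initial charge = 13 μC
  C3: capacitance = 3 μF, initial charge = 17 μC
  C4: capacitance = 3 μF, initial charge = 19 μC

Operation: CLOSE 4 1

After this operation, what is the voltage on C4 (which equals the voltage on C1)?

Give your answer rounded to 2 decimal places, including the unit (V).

Answer: 7.80 V

Derivation:
Initial: C1(2μF, Q=20μC, V=10.00V), C2(1μF, Q=13μC, V=13.00V), C3(3μF, Q=17μC, V=5.67V), C4(3μF, Q=19μC, V=6.33V)
Op 1: CLOSE 4-1: Q_total=39.00, C_total=5.00, V=7.80; Q4=23.40, Q1=15.60; dissipated=8.067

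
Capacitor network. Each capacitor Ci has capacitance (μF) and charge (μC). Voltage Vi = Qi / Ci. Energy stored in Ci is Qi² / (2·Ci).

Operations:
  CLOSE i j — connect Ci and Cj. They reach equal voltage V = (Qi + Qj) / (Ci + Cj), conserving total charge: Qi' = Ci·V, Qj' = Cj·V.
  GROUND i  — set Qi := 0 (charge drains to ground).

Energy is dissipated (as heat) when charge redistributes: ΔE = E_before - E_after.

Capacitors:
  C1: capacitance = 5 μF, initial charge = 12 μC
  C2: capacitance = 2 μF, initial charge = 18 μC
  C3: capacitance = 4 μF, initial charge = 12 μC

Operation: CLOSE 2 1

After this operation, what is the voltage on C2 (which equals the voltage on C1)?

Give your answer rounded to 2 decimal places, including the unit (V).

Initial: C1(5μF, Q=12μC, V=2.40V), C2(2μF, Q=18μC, V=9.00V), C3(4μF, Q=12μC, V=3.00V)
Op 1: CLOSE 2-1: Q_total=30.00, C_total=7.00, V=4.29; Q2=8.57, Q1=21.43; dissipated=31.114

Answer: 4.29 V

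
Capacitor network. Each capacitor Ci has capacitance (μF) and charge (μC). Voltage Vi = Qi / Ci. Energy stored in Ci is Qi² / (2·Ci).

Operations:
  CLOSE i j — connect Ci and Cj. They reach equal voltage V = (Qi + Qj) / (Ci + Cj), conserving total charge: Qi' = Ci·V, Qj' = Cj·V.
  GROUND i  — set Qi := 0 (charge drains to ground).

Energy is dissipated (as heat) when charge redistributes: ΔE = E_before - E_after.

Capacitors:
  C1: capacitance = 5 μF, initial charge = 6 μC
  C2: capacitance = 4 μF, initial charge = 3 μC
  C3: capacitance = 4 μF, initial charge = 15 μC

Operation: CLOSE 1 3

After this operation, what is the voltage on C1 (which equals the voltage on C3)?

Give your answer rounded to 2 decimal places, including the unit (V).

Initial: C1(5μF, Q=6μC, V=1.20V), C2(4μF, Q=3μC, V=0.75V), C3(4μF, Q=15μC, V=3.75V)
Op 1: CLOSE 1-3: Q_total=21.00, C_total=9.00, V=2.33; Q1=11.67, Q3=9.33; dissipated=7.225

Answer: 2.33 V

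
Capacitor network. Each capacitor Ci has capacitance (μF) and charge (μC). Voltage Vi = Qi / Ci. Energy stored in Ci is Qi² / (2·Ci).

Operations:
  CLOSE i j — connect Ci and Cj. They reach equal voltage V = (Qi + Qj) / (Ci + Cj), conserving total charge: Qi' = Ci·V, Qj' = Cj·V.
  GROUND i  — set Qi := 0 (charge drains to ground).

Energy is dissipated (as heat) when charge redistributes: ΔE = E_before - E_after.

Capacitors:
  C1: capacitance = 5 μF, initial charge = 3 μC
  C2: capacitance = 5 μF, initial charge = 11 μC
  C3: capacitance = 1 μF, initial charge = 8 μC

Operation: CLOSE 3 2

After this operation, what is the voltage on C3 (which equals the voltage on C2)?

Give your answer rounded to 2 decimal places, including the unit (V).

Answer: 3.17 V

Derivation:
Initial: C1(5μF, Q=3μC, V=0.60V), C2(5μF, Q=11μC, V=2.20V), C3(1μF, Q=8μC, V=8.00V)
Op 1: CLOSE 3-2: Q_total=19.00, C_total=6.00, V=3.17; Q3=3.17, Q2=15.83; dissipated=14.017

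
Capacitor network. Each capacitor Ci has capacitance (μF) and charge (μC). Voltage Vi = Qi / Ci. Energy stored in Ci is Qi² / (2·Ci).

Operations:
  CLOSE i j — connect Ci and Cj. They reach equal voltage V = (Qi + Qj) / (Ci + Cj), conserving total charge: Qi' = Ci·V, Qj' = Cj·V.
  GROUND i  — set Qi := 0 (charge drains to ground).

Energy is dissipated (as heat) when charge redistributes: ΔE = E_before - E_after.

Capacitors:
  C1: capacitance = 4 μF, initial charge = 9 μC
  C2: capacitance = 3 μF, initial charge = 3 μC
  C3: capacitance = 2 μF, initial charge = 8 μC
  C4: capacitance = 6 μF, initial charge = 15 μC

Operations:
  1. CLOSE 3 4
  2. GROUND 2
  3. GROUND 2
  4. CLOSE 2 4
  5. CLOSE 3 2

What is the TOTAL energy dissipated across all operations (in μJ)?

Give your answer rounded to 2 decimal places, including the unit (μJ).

Answer: 12.00 μJ

Derivation:
Initial: C1(4μF, Q=9μC, V=2.25V), C2(3μF, Q=3μC, V=1.00V), C3(2μF, Q=8μC, V=4.00V), C4(6μF, Q=15μC, V=2.50V)
Op 1: CLOSE 3-4: Q_total=23.00, C_total=8.00, V=2.88; Q3=5.75, Q4=17.25; dissipated=1.688
Op 2: GROUND 2: Q2=0; energy lost=1.500
Op 3: GROUND 2: Q2=0; energy lost=0.000
Op 4: CLOSE 2-4: Q_total=17.25, C_total=9.00, V=1.92; Q2=5.75, Q4=11.50; dissipated=8.266
Op 5: CLOSE 3-2: Q_total=11.50, C_total=5.00, V=2.30; Q3=4.60, Q2=6.90; dissipated=0.551
Total dissipated: 12.004 μJ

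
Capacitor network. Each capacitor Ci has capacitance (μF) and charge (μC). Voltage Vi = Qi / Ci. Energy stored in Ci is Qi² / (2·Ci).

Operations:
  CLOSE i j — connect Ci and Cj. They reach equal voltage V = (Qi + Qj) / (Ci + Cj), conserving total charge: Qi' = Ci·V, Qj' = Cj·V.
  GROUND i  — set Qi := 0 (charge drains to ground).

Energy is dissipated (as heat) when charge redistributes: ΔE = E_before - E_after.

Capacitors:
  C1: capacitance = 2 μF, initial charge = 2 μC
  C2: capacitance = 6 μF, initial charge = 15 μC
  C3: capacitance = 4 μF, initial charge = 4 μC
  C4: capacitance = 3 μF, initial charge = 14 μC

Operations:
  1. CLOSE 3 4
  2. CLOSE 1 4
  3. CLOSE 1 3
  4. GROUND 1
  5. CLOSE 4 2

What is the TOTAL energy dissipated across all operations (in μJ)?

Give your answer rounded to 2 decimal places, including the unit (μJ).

Initial: C1(2μF, Q=2μC, V=1.00V), C2(6μF, Q=15μC, V=2.50V), C3(4μF, Q=4μC, V=1.00V), C4(3μF, Q=14μC, V=4.67V)
Op 1: CLOSE 3-4: Q_total=18.00, C_total=7.00, V=2.57; Q3=10.29, Q4=7.71; dissipated=11.524
Op 2: CLOSE 1-4: Q_total=9.71, C_total=5.00, V=1.94; Q1=3.89, Q4=5.83; dissipated=1.482
Op 3: CLOSE 1-3: Q_total=14.17, C_total=6.00, V=2.36; Q1=4.72, Q3=9.45; dissipated=0.263
Op 4: GROUND 1: Q1=0; energy lost=5.579
Op 5: CLOSE 4-2: Q_total=20.83, C_total=9.00, V=2.31; Q4=6.94, Q2=13.89; dissipated=0.310
Total dissipated: 19.158 μJ

Answer: 19.16 μJ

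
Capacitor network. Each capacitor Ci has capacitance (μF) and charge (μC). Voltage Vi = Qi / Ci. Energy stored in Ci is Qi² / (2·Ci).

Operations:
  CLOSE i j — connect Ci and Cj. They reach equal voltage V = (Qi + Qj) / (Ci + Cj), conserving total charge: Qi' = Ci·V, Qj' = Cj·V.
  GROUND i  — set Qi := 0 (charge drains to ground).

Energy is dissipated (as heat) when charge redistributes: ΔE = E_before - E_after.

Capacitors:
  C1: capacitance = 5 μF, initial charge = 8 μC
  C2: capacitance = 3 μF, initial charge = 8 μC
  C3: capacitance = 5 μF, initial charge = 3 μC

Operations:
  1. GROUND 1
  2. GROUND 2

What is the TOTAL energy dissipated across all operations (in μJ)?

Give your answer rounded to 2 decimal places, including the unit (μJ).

Initial: C1(5μF, Q=8μC, V=1.60V), C2(3μF, Q=8μC, V=2.67V), C3(5μF, Q=3μC, V=0.60V)
Op 1: GROUND 1: Q1=0; energy lost=6.400
Op 2: GROUND 2: Q2=0; energy lost=10.667
Total dissipated: 17.067 μJ

Answer: 17.07 μJ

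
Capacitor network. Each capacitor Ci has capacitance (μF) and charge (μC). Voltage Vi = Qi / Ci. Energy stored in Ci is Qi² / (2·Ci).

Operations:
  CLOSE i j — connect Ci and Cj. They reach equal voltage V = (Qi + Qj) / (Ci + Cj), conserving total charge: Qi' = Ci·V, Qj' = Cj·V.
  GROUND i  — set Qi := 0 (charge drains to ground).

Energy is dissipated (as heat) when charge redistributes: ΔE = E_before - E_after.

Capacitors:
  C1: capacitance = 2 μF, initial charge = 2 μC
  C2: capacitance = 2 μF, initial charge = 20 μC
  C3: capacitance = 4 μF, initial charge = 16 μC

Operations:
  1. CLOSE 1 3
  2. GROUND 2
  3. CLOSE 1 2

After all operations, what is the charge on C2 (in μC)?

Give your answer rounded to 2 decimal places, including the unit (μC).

Answer: 3.00 μC

Derivation:
Initial: C1(2μF, Q=2μC, V=1.00V), C2(2μF, Q=20μC, V=10.00V), C3(4μF, Q=16μC, V=4.00V)
Op 1: CLOSE 1-3: Q_total=18.00, C_total=6.00, V=3.00; Q1=6.00, Q3=12.00; dissipated=6.000
Op 2: GROUND 2: Q2=0; energy lost=100.000
Op 3: CLOSE 1-2: Q_total=6.00, C_total=4.00, V=1.50; Q1=3.00, Q2=3.00; dissipated=4.500
Final charges: Q1=3.00, Q2=3.00, Q3=12.00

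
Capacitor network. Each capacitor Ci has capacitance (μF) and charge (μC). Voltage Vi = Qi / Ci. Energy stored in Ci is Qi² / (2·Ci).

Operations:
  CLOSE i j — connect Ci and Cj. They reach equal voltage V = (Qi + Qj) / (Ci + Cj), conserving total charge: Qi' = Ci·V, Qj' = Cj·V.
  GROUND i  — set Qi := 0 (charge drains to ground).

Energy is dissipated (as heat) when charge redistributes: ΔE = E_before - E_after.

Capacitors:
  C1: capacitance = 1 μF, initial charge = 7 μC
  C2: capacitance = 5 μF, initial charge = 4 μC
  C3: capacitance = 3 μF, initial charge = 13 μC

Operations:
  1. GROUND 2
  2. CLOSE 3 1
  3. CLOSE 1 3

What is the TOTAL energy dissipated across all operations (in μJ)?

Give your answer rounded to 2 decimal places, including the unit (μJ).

Answer: 4.27 μJ

Derivation:
Initial: C1(1μF, Q=7μC, V=7.00V), C2(5μF, Q=4μC, V=0.80V), C3(3μF, Q=13μC, V=4.33V)
Op 1: GROUND 2: Q2=0; energy lost=1.600
Op 2: CLOSE 3-1: Q_total=20.00, C_total=4.00, V=5.00; Q3=15.00, Q1=5.00; dissipated=2.667
Op 3: CLOSE 1-3: Q_total=20.00, C_total=4.00, V=5.00; Q1=5.00, Q3=15.00; dissipated=0.000
Total dissipated: 4.267 μJ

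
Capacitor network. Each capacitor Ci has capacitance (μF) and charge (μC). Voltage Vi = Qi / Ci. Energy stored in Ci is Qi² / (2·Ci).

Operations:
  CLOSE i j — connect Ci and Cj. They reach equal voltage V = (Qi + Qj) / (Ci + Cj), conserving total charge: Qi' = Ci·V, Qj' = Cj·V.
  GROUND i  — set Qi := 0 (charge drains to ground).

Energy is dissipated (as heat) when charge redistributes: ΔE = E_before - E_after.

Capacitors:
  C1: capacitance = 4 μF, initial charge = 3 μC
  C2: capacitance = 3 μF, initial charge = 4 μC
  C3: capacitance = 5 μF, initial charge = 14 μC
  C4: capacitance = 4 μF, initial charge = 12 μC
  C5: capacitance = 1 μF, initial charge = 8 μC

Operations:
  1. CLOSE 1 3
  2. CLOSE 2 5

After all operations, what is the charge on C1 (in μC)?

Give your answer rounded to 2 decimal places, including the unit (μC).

Answer: 7.56 μC

Derivation:
Initial: C1(4μF, Q=3μC, V=0.75V), C2(3μF, Q=4μC, V=1.33V), C3(5μF, Q=14μC, V=2.80V), C4(4μF, Q=12μC, V=3.00V), C5(1μF, Q=8μC, V=8.00V)
Op 1: CLOSE 1-3: Q_total=17.00, C_total=9.00, V=1.89; Q1=7.56, Q3=9.44; dissipated=4.669
Op 2: CLOSE 2-5: Q_total=12.00, C_total=4.00, V=3.00; Q2=9.00, Q5=3.00; dissipated=16.667
Final charges: Q1=7.56, Q2=9.00, Q3=9.44, Q4=12.00, Q5=3.00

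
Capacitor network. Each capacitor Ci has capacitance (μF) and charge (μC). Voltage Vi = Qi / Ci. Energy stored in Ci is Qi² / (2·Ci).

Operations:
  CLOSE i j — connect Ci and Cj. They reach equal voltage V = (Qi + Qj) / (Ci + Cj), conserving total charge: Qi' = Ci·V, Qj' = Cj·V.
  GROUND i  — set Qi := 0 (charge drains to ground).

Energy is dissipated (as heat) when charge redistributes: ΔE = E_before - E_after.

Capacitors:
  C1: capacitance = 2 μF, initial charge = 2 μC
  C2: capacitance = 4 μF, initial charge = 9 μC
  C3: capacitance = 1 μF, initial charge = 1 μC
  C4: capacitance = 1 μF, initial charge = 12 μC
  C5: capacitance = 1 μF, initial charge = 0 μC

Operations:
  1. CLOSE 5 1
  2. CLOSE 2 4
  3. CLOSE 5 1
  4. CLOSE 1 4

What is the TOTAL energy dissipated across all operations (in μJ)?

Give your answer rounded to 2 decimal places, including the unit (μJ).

Initial: C1(2μF, Q=2μC, V=1.00V), C2(4μF, Q=9μC, V=2.25V), C3(1μF, Q=1μC, V=1.00V), C4(1μF, Q=12μC, V=12.00V), C5(1μF, Q=0μC, V=0.00V)
Op 1: CLOSE 5-1: Q_total=2.00, C_total=3.00, V=0.67; Q5=0.67, Q1=1.33; dissipated=0.333
Op 2: CLOSE 2-4: Q_total=21.00, C_total=5.00, V=4.20; Q2=16.80, Q4=4.20; dissipated=38.025
Op 3: CLOSE 5-1: Q_total=2.00, C_total=3.00, V=0.67; Q5=0.67, Q1=1.33; dissipated=0.000
Op 4: CLOSE 1-4: Q_total=5.53, C_total=3.00, V=1.84; Q1=3.69, Q4=1.84; dissipated=4.161
Total dissipated: 42.520 μJ

Answer: 42.52 μJ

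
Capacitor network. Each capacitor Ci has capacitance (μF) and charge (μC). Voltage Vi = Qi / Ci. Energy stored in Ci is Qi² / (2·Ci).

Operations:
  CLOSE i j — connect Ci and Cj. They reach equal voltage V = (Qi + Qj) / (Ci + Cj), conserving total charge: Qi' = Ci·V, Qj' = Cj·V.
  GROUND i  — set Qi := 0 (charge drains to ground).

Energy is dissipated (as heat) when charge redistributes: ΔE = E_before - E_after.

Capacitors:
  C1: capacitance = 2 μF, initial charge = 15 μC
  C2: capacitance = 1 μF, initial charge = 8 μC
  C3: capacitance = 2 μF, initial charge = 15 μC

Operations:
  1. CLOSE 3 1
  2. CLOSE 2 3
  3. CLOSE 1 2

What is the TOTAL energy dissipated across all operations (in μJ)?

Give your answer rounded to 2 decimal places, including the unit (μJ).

Initial: C1(2μF, Q=15μC, V=7.50V), C2(1μF, Q=8μC, V=8.00V), C3(2μF, Q=15μC, V=7.50V)
Op 1: CLOSE 3-1: Q_total=30.00, C_total=4.00, V=7.50; Q3=15.00, Q1=15.00; dissipated=0.000
Op 2: CLOSE 2-3: Q_total=23.00, C_total=3.00, V=7.67; Q2=7.67, Q3=15.33; dissipated=0.083
Op 3: CLOSE 1-2: Q_total=22.67, C_total=3.00, V=7.56; Q1=15.11, Q2=7.56; dissipated=0.009
Total dissipated: 0.093 μJ

Answer: 0.09 μJ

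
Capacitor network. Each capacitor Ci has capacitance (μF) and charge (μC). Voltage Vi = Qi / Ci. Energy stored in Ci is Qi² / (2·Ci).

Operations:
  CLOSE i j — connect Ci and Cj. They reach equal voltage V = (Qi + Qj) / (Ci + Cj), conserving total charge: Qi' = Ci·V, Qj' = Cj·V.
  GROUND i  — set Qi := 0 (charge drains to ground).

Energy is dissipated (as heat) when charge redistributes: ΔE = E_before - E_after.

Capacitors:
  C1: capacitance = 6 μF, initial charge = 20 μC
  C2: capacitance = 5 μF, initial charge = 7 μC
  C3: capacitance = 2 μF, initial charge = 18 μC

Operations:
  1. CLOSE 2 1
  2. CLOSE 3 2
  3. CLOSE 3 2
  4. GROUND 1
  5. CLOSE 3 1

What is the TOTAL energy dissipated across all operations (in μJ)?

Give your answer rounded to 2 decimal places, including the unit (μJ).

Answer: 67.80 μJ

Derivation:
Initial: C1(6μF, Q=20μC, V=3.33V), C2(5μF, Q=7μC, V=1.40V), C3(2μF, Q=18μC, V=9.00V)
Op 1: CLOSE 2-1: Q_total=27.00, C_total=11.00, V=2.45; Q2=12.27, Q1=14.73; dissipated=5.097
Op 2: CLOSE 3-2: Q_total=30.27, C_total=7.00, V=4.32; Q3=8.65, Q2=21.62; dissipated=30.602
Op 3: CLOSE 3-2: Q_total=30.27, C_total=7.00, V=4.32; Q3=8.65, Q2=21.62; dissipated=0.000
Op 4: GROUND 1: Q1=0; energy lost=18.074
Op 5: CLOSE 3-1: Q_total=8.65, C_total=8.00, V=1.08; Q3=2.16, Q1=6.49; dissipated=14.027
Total dissipated: 67.801 μJ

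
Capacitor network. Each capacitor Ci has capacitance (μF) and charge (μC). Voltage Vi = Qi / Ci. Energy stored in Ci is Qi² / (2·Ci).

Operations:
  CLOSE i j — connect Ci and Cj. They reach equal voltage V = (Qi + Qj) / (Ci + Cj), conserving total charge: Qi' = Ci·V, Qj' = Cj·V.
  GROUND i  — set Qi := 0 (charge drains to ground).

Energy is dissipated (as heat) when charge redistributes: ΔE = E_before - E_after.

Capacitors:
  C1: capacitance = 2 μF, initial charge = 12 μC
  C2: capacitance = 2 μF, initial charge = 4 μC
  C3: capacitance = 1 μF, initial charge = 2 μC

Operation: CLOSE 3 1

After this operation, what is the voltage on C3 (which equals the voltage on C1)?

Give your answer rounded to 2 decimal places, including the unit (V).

Initial: C1(2μF, Q=12μC, V=6.00V), C2(2μF, Q=4μC, V=2.00V), C3(1μF, Q=2μC, V=2.00V)
Op 1: CLOSE 3-1: Q_total=14.00, C_total=3.00, V=4.67; Q3=4.67, Q1=9.33; dissipated=5.333

Answer: 4.67 V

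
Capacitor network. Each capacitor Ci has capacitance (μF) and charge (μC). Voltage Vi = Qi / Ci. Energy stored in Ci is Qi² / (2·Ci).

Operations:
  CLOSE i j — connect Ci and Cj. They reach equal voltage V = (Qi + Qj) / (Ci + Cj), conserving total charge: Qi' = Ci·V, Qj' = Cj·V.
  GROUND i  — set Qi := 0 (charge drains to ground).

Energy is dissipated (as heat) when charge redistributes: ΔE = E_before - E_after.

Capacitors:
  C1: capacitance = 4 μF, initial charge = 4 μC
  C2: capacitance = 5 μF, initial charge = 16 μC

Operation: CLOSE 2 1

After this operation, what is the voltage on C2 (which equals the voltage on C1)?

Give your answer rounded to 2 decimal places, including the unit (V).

Answer: 2.22 V

Derivation:
Initial: C1(4μF, Q=4μC, V=1.00V), C2(5μF, Q=16μC, V=3.20V)
Op 1: CLOSE 2-1: Q_total=20.00, C_total=9.00, V=2.22; Q2=11.11, Q1=8.89; dissipated=5.378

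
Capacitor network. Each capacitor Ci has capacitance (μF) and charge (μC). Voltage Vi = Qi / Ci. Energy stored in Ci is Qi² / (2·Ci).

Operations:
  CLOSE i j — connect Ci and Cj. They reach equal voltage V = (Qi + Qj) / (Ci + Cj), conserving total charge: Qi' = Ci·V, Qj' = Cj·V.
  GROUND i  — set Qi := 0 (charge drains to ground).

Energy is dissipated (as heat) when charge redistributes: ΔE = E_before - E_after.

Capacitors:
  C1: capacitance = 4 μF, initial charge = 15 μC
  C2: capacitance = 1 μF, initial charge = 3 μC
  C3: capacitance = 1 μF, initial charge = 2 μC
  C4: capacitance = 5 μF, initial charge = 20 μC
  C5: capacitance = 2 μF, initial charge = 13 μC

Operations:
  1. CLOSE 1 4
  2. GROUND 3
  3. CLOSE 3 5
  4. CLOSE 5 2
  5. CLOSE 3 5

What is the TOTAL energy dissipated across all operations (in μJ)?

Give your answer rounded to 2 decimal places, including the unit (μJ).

Answer: 16.81 μJ

Derivation:
Initial: C1(4μF, Q=15μC, V=3.75V), C2(1μF, Q=3μC, V=3.00V), C3(1μF, Q=2μC, V=2.00V), C4(5μF, Q=20μC, V=4.00V), C5(2μF, Q=13μC, V=6.50V)
Op 1: CLOSE 1-4: Q_total=35.00, C_total=9.00, V=3.89; Q1=15.56, Q4=19.44; dissipated=0.069
Op 2: GROUND 3: Q3=0; energy lost=2.000
Op 3: CLOSE 3-5: Q_total=13.00, C_total=3.00, V=4.33; Q3=4.33, Q5=8.67; dissipated=14.083
Op 4: CLOSE 5-2: Q_total=11.67, C_total=3.00, V=3.89; Q5=7.78, Q2=3.89; dissipated=0.593
Op 5: CLOSE 3-5: Q_total=12.11, C_total=3.00, V=4.04; Q3=4.04, Q5=8.07; dissipated=0.066
Total dissipated: 16.811 μJ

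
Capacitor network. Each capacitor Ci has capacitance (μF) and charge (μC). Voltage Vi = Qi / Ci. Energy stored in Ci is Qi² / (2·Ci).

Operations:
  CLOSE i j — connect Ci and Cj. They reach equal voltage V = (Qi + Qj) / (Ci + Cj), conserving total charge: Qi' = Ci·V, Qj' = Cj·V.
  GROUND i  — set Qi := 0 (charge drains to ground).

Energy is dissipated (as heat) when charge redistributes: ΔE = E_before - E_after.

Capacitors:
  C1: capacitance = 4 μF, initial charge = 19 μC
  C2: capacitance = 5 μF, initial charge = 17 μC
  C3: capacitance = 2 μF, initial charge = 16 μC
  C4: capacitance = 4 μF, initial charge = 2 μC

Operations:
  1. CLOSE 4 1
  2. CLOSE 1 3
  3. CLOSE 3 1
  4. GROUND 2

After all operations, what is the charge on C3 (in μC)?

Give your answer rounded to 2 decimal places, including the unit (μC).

Answer: 8.83 μC

Derivation:
Initial: C1(4μF, Q=19μC, V=4.75V), C2(5μF, Q=17μC, V=3.40V), C3(2μF, Q=16μC, V=8.00V), C4(4μF, Q=2μC, V=0.50V)
Op 1: CLOSE 4-1: Q_total=21.00, C_total=8.00, V=2.62; Q4=10.50, Q1=10.50; dissipated=18.062
Op 2: CLOSE 1-3: Q_total=26.50, C_total=6.00, V=4.42; Q1=17.67, Q3=8.83; dissipated=19.260
Op 3: CLOSE 3-1: Q_total=26.50, C_total=6.00, V=4.42; Q3=8.83, Q1=17.67; dissipated=0.000
Op 4: GROUND 2: Q2=0; energy lost=28.900
Final charges: Q1=17.67, Q2=0.00, Q3=8.83, Q4=10.50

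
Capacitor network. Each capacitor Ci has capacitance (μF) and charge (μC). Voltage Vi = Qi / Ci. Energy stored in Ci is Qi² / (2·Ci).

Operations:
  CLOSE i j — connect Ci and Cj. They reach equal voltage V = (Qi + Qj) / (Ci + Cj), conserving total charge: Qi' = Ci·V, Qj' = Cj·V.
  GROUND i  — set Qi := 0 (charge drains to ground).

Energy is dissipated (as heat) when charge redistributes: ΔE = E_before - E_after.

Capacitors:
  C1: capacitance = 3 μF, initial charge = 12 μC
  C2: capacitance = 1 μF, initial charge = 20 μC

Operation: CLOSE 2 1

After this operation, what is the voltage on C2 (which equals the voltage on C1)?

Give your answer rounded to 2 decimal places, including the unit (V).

Initial: C1(3μF, Q=12μC, V=4.00V), C2(1μF, Q=20μC, V=20.00V)
Op 1: CLOSE 2-1: Q_total=32.00, C_total=4.00, V=8.00; Q2=8.00, Q1=24.00; dissipated=96.000

Answer: 8.00 V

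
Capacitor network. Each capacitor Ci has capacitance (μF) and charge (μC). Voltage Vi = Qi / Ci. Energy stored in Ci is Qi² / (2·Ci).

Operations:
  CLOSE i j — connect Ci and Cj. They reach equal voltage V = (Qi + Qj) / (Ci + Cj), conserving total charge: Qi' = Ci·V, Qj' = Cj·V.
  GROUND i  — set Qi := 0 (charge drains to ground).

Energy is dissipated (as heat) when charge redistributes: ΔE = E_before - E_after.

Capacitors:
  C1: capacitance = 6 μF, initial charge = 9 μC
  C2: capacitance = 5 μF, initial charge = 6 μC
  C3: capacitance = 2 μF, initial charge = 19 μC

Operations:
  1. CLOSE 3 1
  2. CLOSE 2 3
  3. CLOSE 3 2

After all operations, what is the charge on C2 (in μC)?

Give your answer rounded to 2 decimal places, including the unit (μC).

Initial: C1(6μF, Q=9μC, V=1.50V), C2(5μF, Q=6μC, V=1.20V), C3(2μF, Q=19μC, V=9.50V)
Op 1: CLOSE 3-1: Q_total=28.00, C_total=8.00, V=3.50; Q3=7.00, Q1=21.00; dissipated=48.000
Op 2: CLOSE 2-3: Q_total=13.00, C_total=7.00, V=1.86; Q2=9.29, Q3=3.71; dissipated=3.779
Op 3: CLOSE 3-2: Q_total=13.00, C_total=7.00, V=1.86; Q3=3.71, Q2=9.29; dissipated=0.000
Final charges: Q1=21.00, Q2=9.29, Q3=3.71

Answer: 9.29 μC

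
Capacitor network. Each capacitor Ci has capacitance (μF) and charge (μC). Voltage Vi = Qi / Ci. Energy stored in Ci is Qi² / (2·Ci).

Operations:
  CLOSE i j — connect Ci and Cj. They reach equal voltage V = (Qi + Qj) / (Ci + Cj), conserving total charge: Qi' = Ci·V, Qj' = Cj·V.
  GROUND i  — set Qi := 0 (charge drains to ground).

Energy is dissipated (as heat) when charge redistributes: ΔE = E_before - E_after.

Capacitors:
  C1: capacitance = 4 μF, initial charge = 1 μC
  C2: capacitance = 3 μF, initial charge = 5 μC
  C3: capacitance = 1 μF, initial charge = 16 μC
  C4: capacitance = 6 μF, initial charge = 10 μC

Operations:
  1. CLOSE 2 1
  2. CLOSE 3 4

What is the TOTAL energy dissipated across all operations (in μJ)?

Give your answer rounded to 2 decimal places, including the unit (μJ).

Answer: 89.77 μJ

Derivation:
Initial: C1(4μF, Q=1μC, V=0.25V), C2(3μF, Q=5μC, V=1.67V), C3(1μF, Q=16μC, V=16.00V), C4(6μF, Q=10μC, V=1.67V)
Op 1: CLOSE 2-1: Q_total=6.00, C_total=7.00, V=0.86; Q2=2.57, Q1=3.43; dissipated=1.720
Op 2: CLOSE 3-4: Q_total=26.00, C_total=7.00, V=3.71; Q3=3.71, Q4=22.29; dissipated=88.048
Total dissipated: 89.768 μJ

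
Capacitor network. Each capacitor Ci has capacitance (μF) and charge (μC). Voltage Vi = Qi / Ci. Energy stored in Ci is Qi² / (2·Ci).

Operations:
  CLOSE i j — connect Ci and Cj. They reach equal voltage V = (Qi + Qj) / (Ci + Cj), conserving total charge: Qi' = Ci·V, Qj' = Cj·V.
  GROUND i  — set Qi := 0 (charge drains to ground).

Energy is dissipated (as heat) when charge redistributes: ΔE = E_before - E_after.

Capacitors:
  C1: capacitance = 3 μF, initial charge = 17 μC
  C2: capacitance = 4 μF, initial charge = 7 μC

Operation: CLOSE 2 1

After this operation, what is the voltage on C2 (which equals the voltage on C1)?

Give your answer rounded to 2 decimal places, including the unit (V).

Answer: 3.43 V

Derivation:
Initial: C1(3μF, Q=17μC, V=5.67V), C2(4μF, Q=7μC, V=1.75V)
Op 1: CLOSE 2-1: Q_total=24.00, C_total=7.00, V=3.43; Q2=13.71, Q1=10.29; dissipated=13.149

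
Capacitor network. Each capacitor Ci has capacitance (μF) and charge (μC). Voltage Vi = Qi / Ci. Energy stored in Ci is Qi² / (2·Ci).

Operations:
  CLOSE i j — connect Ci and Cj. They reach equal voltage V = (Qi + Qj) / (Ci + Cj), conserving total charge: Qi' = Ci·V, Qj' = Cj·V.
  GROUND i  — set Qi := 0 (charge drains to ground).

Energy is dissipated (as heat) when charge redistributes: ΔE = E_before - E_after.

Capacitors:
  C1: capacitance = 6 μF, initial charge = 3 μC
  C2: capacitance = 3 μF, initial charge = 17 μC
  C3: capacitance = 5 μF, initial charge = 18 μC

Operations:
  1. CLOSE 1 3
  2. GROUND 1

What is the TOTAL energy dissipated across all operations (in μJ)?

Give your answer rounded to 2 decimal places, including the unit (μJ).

Answer: 24.04 μJ

Derivation:
Initial: C1(6μF, Q=3μC, V=0.50V), C2(3μF, Q=17μC, V=5.67V), C3(5μF, Q=18μC, V=3.60V)
Op 1: CLOSE 1-3: Q_total=21.00, C_total=11.00, V=1.91; Q1=11.45, Q3=9.55; dissipated=13.105
Op 2: GROUND 1: Q1=0; energy lost=10.934
Total dissipated: 24.038 μJ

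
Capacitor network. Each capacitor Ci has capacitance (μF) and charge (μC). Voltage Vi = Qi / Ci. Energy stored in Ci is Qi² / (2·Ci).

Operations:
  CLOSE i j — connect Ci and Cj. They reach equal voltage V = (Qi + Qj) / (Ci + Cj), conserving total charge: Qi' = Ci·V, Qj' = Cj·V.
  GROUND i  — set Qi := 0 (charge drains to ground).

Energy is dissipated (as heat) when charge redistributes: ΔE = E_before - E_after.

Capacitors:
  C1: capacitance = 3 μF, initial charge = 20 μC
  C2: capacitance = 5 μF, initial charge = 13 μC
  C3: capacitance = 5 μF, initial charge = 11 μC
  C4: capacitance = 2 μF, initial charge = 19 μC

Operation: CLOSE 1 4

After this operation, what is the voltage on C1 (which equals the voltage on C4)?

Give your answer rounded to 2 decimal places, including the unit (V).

Initial: C1(3μF, Q=20μC, V=6.67V), C2(5μF, Q=13μC, V=2.60V), C3(5μF, Q=11μC, V=2.20V), C4(2μF, Q=19μC, V=9.50V)
Op 1: CLOSE 1-4: Q_total=39.00, C_total=5.00, V=7.80; Q1=23.40, Q4=15.60; dissipated=4.817

Answer: 7.80 V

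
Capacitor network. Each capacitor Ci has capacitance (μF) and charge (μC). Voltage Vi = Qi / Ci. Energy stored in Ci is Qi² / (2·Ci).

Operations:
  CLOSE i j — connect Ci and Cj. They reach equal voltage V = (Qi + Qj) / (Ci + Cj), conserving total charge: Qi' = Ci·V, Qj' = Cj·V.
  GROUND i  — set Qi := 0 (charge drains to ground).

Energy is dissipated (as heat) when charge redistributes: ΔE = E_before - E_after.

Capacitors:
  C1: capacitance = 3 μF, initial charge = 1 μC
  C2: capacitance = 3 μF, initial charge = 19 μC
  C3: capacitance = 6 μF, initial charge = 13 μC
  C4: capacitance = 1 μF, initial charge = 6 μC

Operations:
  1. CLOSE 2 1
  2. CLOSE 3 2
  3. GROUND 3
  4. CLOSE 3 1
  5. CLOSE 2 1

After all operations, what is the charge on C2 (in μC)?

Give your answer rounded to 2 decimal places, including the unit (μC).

Answer: 5.50 μC

Derivation:
Initial: C1(3μF, Q=1μC, V=0.33V), C2(3μF, Q=19μC, V=6.33V), C3(6μF, Q=13μC, V=2.17V), C4(1μF, Q=6μC, V=6.00V)
Op 1: CLOSE 2-1: Q_total=20.00, C_total=6.00, V=3.33; Q2=10.00, Q1=10.00; dissipated=27.000
Op 2: CLOSE 3-2: Q_total=23.00, C_total=9.00, V=2.56; Q3=15.33, Q2=7.67; dissipated=1.361
Op 3: GROUND 3: Q3=0; energy lost=19.593
Op 4: CLOSE 3-1: Q_total=10.00, C_total=9.00, V=1.11; Q3=6.67, Q1=3.33; dissipated=11.111
Op 5: CLOSE 2-1: Q_total=11.00, C_total=6.00, V=1.83; Q2=5.50, Q1=5.50; dissipated=1.565
Final charges: Q1=5.50, Q2=5.50, Q3=6.67, Q4=6.00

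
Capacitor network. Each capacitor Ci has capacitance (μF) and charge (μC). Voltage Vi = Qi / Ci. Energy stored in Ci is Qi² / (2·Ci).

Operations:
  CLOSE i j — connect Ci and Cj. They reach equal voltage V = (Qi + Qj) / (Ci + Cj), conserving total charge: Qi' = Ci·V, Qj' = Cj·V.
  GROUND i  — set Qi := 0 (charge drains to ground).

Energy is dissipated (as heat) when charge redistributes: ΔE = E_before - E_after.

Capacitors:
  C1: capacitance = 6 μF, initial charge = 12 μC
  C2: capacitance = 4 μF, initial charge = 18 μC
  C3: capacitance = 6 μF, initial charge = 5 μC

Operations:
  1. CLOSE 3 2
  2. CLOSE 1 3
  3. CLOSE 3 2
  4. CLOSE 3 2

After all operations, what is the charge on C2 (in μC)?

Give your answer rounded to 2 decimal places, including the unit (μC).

Answer: 8.84 μC

Derivation:
Initial: C1(6μF, Q=12μC, V=2.00V), C2(4μF, Q=18μC, V=4.50V), C3(6μF, Q=5μC, V=0.83V)
Op 1: CLOSE 3-2: Q_total=23.00, C_total=10.00, V=2.30; Q3=13.80, Q2=9.20; dissipated=16.133
Op 2: CLOSE 1-3: Q_total=25.80, C_total=12.00, V=2.15; Q1=12.90, Q3=12.90; dissipated=0.135
Op 3: CLOSE 3-2: Q_total=22.10, C_total=10.00, V=2.21; Q3=13.26, Q2=8.84; dissipated=0.027
Op 4: CLOSE 3-2: Q_total=22.10, C_total=10.00, V=2.21; Q3=13.26, Q2=8.84; dissipated=0.000
Final charges: Q1=12.90, Q2=8.84, Q3=13.26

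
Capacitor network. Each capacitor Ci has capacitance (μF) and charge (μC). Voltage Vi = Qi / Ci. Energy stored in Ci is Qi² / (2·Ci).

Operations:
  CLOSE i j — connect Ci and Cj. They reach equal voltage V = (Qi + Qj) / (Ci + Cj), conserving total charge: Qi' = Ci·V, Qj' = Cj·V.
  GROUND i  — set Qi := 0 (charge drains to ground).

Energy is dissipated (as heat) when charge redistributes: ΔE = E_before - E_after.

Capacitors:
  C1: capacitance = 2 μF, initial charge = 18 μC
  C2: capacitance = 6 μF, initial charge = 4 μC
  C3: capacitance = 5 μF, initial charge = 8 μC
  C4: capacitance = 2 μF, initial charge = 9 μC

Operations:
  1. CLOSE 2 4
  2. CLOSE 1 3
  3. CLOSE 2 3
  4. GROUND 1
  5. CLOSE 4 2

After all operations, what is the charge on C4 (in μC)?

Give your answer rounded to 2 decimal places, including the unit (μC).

Answer: 4.67 μC

Derivation:
Initial: C1(2μF, Q=18μC, V=9.00V), C2(6μF, Q=4μC, V=0.67V), C3(5μF, Q=8μC, V=1.60V), C4(2μF, Q=9μC, V=4.50V)
Op 1: CLOSE 2-4: Q_total=13.00, C_total=8.00, V=1.62; Q2=9.75, Q4=3.25; dissipated=11.021
Op 2: CLOSE 1-3: Q_total=26.00, C_total=7.00, V=3.71; Q1=7.43, Q3=18.57; dissipated=39.114
Op 3: CLOSE 2-3: Q_total=28.32, C_total=11.00, V=2.57; Q2=15.45, Q3=12.87; dissipated=5.952
Op 4: GROUND 1: Q1=0; energy lost=13.796
Op 5: CLOSE 4-2: Q_total=18.70, C_total=8.00, V=2.34; Q4=4.67, Q2=14.02; dissipated=0.676
Final charges: Q1=0.00, Q2=14.02, Q3=12.87, Q4=4.67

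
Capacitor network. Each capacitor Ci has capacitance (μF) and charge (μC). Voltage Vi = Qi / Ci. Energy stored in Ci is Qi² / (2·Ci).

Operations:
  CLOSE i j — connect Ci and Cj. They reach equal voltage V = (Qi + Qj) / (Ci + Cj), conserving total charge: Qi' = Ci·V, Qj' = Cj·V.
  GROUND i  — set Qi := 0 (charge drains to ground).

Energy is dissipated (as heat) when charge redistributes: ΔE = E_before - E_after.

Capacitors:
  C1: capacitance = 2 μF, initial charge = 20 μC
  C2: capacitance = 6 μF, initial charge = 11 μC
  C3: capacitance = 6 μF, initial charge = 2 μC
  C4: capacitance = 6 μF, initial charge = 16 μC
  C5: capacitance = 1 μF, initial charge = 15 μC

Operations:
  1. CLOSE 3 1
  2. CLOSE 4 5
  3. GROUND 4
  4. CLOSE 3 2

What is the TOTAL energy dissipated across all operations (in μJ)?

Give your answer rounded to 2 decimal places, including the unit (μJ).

Answer: 195.37 μJ

Derivation:
Initial: C1(2μF, Q=20μC, V=10.00V), C2(6μF, Q=11μC, V=1.83V), C3(6μF, Q=2μC, V=0.33V), C4(6μF, Q=16μC, V=2.67V), C5(1μF, Q=15μC, V=15.00V)
Op 1: CLOSE 3-1: Q_total=22.00, C_total=8.00, V=2.75; Q3=16.50, Q1=5.50; dissipated=70.083
Op 2: CLOSE 4-5: Q_total=31.00, C_total=7.00, V=4.43; Q4=26.57, Q5=4.43; dissipated=65.190
Op 3: GROUND 4: Q4=0; energy lost=58.837
Op 4: CLOSE 3-2: Q_total=27.50, C_total=12.00, V=2.29; Q3=13.75, Q2=13.75; dissipated=1.260
Total dissipated: 195.371 μJ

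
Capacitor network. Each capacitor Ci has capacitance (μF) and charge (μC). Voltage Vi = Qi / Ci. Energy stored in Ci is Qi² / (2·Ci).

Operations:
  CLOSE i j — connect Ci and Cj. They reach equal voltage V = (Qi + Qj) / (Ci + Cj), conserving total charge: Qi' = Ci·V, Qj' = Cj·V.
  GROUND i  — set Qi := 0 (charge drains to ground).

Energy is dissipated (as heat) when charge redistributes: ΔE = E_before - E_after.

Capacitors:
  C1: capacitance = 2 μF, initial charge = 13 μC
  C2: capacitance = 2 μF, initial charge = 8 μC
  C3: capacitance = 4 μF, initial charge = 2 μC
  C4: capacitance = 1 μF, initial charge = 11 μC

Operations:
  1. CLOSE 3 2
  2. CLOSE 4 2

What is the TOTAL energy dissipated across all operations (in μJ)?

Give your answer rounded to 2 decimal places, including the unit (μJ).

Answer: 37.20 μJ

Derivation:
Initial: C1(2μF, Q=13μC, V=6.50V), C2(2μF, Q=8μC, V=4.00V), C3(4μF, Q=2μC, V=0.50V), C4(1μF, Q=11μC, V=11.00V)
Op 1: CLOSE 3-2: Q_total=10.00, C_total=6.00, V=1.67; Q3=6.67, Q2=3.33; dissipated=8.167
Op 2: CLOSE 4-2: Q_total=14.33, C_total=3.00, V=4.78; Q4=4.78, Q2=9.56; dissipated=29.037
Total dissipated: 37.204 μJ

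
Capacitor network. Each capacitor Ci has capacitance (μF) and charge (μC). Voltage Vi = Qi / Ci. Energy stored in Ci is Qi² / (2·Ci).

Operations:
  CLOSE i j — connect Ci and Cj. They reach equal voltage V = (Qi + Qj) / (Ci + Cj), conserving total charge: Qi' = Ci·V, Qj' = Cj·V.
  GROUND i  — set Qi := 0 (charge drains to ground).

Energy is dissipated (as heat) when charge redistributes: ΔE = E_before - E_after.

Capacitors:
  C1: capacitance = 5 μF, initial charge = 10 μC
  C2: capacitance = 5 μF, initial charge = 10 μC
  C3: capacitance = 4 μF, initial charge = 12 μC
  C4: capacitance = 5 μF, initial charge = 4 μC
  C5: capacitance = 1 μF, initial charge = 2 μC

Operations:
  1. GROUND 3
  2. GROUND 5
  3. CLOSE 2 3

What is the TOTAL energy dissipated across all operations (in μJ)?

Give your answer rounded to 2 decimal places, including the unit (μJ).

Initial: C1(5μF, Q=10μC, V=2.00V), C2(5μF, Q=10μC, V=2.00V), C3(4μF, Q=12μC, V=3.00V), C4(5μF, Q=4μC, V=0.80V), C5(1μF, Q=2μC, V=2.00V)
Op 1: GROUND 3: Q3=0; energy lost=18.000
Op 2: GROUND 5: Q5=0; energy lost=2.000
Op 3: CLOSE 2-3: Q_total=10.00, C_total=9.00, V=1.11; Q2=5.56, Q3=4.44; dissipated=4.444
Total dissipated: 24.444 μJ

Answer: 24.44 μJ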